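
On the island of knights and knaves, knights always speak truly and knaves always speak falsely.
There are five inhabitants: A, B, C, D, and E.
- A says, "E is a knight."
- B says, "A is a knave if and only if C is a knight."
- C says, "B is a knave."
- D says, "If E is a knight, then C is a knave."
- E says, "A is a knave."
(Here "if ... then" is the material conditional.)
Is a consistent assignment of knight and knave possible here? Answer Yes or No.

No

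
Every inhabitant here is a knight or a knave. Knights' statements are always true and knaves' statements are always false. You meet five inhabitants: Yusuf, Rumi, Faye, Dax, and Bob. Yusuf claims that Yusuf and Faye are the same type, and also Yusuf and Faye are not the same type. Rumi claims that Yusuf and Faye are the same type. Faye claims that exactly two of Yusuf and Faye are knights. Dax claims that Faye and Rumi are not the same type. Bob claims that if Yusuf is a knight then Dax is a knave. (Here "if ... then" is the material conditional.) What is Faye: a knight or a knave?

Faye is a knave.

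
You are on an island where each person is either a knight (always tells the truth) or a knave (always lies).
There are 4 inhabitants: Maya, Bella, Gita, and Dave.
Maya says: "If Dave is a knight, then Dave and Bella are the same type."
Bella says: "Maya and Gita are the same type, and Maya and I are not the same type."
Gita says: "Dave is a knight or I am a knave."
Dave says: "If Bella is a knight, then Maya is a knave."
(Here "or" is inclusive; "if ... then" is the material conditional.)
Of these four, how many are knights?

2

The unique consistent assignment is Maya=knave, Bella=knave, Gita=knight, Dave=knight.
That has 2 knights.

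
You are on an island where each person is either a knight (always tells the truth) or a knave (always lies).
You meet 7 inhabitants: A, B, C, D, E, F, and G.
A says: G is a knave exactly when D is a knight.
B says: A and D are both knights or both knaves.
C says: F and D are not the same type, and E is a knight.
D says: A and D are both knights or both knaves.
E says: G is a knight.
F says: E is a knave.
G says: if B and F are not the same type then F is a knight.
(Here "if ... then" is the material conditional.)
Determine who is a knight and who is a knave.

A is a knight, B is a knave, C is a knave, D is a knave, E is a knight, F is a knave, and G is a knight.

A (knight): "G is a knave exactly when D is a knight" — True. ✓
B is a knave, so "A and D are both knights or both knaves" must be False — and it is.
C is a knave, and the claim "F and D are not the same type, and E is a knight" is indeed False.
D is a knave; "A and D are both knights or both knaves" is False, as required.
E is a knight; "G is a knight" is True, as required.
F is a knave; "E is a knave" is False, as required.
As a knight, G's statement "if B and F are not the same type then F is a knight" should be True; it is.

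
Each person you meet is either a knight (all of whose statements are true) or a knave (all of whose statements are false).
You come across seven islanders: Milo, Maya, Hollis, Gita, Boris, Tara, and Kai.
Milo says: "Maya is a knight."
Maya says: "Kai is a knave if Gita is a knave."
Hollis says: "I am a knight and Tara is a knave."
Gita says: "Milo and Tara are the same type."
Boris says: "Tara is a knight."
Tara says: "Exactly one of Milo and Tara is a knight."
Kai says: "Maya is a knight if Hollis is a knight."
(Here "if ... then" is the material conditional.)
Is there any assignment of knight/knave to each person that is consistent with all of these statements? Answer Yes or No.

One consistent assignment: Milo=knave, Maya=knave, Hollis=knave, Gita=knave, Boris=knight, Tara=knight, Kai=knight.

Yes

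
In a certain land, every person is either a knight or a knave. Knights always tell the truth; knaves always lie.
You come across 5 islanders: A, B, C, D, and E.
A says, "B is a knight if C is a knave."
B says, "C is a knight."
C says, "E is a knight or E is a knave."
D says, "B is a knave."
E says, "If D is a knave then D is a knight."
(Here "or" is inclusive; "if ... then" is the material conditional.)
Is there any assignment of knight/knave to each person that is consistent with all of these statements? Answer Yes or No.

One consistent assignment: A=knight, B=knight, C=knight, D=knave, E=knave.

Yes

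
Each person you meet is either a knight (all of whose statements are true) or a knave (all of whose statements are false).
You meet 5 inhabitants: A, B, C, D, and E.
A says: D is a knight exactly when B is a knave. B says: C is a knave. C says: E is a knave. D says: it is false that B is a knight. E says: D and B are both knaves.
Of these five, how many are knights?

3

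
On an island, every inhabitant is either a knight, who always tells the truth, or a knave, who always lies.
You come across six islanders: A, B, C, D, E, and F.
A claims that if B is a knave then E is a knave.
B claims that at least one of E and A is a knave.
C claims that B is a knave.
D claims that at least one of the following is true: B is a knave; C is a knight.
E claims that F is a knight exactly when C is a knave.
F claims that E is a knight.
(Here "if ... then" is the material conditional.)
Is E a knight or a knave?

E is a knave.

Consistent assignments: {A=knight, B=knight, C=knave, D=knave, E=knave, F=knave}
In every consistent assignment, E is a knave.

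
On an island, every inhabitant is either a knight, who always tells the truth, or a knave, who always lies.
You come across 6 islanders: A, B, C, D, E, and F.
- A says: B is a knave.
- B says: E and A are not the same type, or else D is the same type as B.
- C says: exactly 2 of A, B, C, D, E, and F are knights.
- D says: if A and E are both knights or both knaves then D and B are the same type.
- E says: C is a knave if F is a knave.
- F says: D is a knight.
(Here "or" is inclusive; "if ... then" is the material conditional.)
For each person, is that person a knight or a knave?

Knights: B, D, E, and F. Knaves: A and C.

A (knave): "B is a knave" — False. ✓
B is a knight, so "E and A are not the same type, or else D is the same type as B" must be True — and it is.
C is a knave, so "exactly 2 of A, B, C, D, E, and F are knights" must be False — and it is.
D (knight): "if A and E are both knights or both knaves then D and B are the same type" — True. ✓
E is a knight; "C is a knave if F is a knave" is True, as required.
F is a knight, so "D is a knight" must be True — and it is.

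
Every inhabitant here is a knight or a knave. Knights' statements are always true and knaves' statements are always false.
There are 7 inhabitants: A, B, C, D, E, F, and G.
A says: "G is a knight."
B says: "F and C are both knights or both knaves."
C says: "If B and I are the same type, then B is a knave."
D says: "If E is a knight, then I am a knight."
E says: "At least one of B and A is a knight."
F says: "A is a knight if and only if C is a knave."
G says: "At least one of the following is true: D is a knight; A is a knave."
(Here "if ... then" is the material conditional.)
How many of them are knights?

5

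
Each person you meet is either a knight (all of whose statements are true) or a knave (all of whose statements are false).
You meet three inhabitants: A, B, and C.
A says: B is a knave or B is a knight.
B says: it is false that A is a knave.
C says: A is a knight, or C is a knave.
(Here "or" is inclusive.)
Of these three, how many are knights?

The unique consistent assignment is A=knight, B=knight, C=knight.
That has 3 knights.

3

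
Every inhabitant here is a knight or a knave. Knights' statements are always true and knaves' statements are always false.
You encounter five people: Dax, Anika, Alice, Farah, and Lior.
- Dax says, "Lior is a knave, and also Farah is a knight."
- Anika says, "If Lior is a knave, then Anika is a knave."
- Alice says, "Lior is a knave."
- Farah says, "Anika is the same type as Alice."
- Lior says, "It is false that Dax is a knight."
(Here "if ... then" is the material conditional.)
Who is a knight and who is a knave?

Suppose Dax is a knight. Then Dax's statement "Lior is a knave, and also Farah is a knight" would have to be true. Checking the 16 ways to assign the others, none is consistent with every speaker.
(For instance, with Anika=knight, Alice=knave, Farah=knave, Lior=knight, Dax's claim "Lior is a knave, and also Farah is a knight" comes out false where it would need to be true.)
So Dax must be a knave, making "Lior is a knave, and also Farah is a knight" false. Taking Dax=knave, Anika=knight, Alice=knave, Farah=knave, Lior=knight, each remaining statement checks out:
  Anika (knight): "if Lior is a knave, then Anika is a knave" — true. ✓
  Alice (knave): "Lior is a knave" — false. ✓
  Farah (knave): "Anika is the same type as Alice" — false. ✓
  Lior (knight): "it is false that Dax is a knight" — true. ✓
This is the unique consistent assignment.

Dax is a knave, Anika is a knight, Alice is a knave, Farah is a knave, and Lior is a knight.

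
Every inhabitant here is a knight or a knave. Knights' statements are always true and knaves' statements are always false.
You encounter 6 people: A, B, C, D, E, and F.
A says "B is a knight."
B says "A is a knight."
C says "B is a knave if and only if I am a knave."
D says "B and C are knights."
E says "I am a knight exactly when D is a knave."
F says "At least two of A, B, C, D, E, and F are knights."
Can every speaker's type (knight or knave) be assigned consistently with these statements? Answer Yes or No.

Yes

One consistent assignment: A=knight, B=knight, C=knave, D=knave, E=knight, F=knight.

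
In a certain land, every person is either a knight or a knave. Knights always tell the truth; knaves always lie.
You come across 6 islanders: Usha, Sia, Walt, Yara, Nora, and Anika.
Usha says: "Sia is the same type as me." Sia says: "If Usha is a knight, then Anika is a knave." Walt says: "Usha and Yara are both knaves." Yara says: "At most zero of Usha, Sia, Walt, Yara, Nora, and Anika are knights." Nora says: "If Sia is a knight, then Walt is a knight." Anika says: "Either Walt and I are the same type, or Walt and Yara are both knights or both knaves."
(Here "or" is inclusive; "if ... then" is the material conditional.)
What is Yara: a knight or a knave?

Yara is a knave.

Consistent assignments: {Usha=knave, Sia=knight, Walt=knight, Yara=knave, Nora=knight, Anika=knight}; {Usha=knave, Sia=knight, Walt=knight, Yara=knave, Nora=knight, Anika=knave}
In every consistent assignment, Yara is a knave.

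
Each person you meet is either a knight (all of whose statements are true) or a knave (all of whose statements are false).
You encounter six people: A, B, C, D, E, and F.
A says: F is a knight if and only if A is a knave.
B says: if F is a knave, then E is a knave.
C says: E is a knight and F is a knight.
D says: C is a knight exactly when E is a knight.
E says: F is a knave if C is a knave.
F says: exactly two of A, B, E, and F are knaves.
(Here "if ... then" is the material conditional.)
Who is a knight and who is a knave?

Knights: E. Knaves: A, B, C, D, and F.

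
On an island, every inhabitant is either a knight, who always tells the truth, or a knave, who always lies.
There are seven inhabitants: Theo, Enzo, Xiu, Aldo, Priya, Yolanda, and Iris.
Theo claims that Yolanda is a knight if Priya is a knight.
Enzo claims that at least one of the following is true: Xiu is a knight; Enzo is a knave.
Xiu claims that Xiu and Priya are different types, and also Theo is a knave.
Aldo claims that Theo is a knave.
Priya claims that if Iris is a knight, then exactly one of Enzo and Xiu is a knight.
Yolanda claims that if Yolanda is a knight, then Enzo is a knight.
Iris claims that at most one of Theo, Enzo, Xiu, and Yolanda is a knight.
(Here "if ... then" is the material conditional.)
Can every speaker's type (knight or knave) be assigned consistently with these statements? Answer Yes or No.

Checking all 128 assignments, each has at least one speaker whose statement's truth value contradicts their type.

No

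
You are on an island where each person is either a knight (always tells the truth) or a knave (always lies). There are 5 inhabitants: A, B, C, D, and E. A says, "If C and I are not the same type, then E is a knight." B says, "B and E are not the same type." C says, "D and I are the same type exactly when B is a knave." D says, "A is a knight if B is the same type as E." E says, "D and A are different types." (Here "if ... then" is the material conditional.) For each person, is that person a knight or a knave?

Since A is a knight, "if C and I are not the same type, then E is a knight" needs to be True, which holds.
As a knave, B's statement "B and E are not the same type" should be False; it is.
C is a knight; "D and I are the same type exactly when B is a knave" is True, as required.
D is a knight, so "A is a knight if B is the same type as E" must be True — and it is.
E (knave): "D and A are different types" — False. ✓

Knights: A, C, and D. Knaves: B and E.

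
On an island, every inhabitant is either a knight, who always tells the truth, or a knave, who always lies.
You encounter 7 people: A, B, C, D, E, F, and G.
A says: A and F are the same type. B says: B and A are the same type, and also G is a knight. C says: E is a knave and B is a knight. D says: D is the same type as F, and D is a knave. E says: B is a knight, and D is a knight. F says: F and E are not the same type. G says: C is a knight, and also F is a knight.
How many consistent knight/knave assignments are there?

Consistent assignments:
  A=knight, B=knight, C=knight, D=knave, E=knave, F=knight, G=knight
  A=knight, B=knave, C=knave, D=knave, E=knave, F=knight, G=knave
  A=knave, B=knave, C=knave, D=knave, E=knave, F=knight, G=knave

3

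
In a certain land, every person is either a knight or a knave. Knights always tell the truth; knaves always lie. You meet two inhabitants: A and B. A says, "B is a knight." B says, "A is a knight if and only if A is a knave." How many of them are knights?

0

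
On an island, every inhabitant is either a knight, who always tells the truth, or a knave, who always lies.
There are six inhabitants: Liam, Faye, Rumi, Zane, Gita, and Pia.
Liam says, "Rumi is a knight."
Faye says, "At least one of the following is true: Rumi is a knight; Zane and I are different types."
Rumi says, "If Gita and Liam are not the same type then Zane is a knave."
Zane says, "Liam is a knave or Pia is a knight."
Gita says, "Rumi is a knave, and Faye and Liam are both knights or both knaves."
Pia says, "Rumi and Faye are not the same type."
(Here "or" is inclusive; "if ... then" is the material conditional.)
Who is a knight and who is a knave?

Knights: Liam, Faye, and Rumi. Knaves: Zane, Gita, and Pia.

Liam is a knight; "Rumi is a knight" is True, as required.
Faye is a knight, and the claim "at least one of the following is true: Rumi is a knight; Zane and I are different types" is indeed True.
Rumi is a knight, and the claim "if Gita and Liam are not the same type then Zane is a knave" is indeed True.
As a knave, Zane's statement "Liam is a knave or Pia is a knight" should be False; it is.
Gita (knave): "Rumi is a knave, and Faye and Liam are both knights or both knaves" — False. ✓
Since Pia is a knave, "Rumi and Faye are not the same type" needs to be False, which holds.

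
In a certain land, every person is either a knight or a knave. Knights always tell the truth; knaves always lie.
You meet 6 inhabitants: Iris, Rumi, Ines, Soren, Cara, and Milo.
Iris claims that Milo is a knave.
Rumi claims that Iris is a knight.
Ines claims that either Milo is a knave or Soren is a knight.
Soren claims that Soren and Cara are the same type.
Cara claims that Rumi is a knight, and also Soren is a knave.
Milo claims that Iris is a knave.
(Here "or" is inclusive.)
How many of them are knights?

The unique consistent assignment is Iris=knight, Rumi=knight, Ines=knight, Soren=knave, Cara=knight, Milo=knave.
That has 4 knights.

4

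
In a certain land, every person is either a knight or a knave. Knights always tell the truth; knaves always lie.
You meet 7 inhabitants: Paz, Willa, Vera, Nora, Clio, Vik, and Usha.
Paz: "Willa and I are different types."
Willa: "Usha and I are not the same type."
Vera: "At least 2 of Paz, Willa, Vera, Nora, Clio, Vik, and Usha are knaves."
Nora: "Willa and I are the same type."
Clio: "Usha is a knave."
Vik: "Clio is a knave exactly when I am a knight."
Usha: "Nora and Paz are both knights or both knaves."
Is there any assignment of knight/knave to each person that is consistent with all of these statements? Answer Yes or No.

No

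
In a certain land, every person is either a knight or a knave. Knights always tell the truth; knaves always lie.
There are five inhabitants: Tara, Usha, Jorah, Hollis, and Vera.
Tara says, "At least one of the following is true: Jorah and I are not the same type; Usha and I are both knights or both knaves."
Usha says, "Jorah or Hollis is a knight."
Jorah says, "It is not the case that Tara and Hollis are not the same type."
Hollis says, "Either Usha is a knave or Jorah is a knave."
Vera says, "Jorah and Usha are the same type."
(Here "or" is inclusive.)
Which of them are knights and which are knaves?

Knights: Usha and Hollis. Knaves: Tara, Jorah, and Vera.

Tara is a knave, so "at least one of the following is true: Jorah and I are not the same type; Usha and I are both knights or both knaves" must be false — and it is.
Since Usha is a knight, "Jorah or Hollis is a knight" needs to be true, which holds.
As a knave, Jorah's statement "it is not the case that Tara and Hollis are not the same type" should be false; it is.
Hollis is a knight; "either Usha is a knave or Jorah is a knave" is true, as required.
Vera (knave): "Jorah and Usha are the same type" — false. ✓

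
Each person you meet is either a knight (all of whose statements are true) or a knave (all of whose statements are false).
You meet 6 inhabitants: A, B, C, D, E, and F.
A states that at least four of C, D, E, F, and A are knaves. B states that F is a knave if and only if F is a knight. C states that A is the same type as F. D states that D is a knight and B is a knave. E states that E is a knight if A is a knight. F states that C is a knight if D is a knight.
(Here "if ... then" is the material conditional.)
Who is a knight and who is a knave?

A is a knave, B is a knave, C is a knave, D is a knave, E is a knight, and F is a knight.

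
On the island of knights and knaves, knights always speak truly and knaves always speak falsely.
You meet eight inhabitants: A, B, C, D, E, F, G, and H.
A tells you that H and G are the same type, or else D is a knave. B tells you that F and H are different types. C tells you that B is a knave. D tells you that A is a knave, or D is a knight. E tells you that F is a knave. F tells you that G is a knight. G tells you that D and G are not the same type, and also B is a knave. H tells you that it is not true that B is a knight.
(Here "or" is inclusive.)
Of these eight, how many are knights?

The unique consistent assignment is A=knight, B=knave, C=knight, D=knave, E=knave, F=knight, G=knight, H=knight.
That has 5 knights.

5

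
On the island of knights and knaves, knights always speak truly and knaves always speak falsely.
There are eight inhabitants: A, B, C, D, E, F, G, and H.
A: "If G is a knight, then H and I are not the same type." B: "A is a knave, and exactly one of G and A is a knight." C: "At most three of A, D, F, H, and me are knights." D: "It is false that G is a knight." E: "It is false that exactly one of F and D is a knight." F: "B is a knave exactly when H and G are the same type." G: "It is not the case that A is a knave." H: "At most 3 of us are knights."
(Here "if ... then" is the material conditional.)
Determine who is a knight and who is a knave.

A is a knight, B is a knave, C is a knight, D is a knave, E is a knight, F is a knave, G is a knight, and H is a knave.

A is a knight, so "if G is a knight, then H and I are not the same type" must be True — and it is.
B is a knave, and the claim "A is a knave, and exactly one of G and A is a knight" is indeed False.
C is a knight, so "at most three of A, D, F, H, and me are knights" must be True — and it is.
D is a knave, so "it is false that G is a knight" must be False — and it is.
E is a knight; "it is false that exactly one of F and D is a knight" is True, as required.
Since F is a knave, "B is a knave exactly when H and G are the same type" needs to be False, which holds.
G is a knight; "it is not the case that A is a knave" is True, as required.
Since H is a knave, "at most 3 of us are knights" needs to be False, which holds.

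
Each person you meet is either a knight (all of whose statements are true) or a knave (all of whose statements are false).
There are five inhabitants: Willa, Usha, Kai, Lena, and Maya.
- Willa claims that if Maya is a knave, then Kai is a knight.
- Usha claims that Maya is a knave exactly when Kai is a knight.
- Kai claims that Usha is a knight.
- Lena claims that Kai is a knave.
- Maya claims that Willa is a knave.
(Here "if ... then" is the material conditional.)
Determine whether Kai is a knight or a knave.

Consistent assignments: {Willa=knight, Usha=knight, Kai=knight, Lena=knave, Maya=knave}
In every consistent assignment, Kai is a knight.

Kai is a knight.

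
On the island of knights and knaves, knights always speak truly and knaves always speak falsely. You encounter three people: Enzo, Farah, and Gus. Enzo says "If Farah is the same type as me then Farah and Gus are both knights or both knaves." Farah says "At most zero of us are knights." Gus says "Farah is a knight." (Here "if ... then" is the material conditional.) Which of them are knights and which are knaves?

Suppose Enzo is a knave. Then Enzo's statement "if Farah is the same type as me then Farah and Gus are both knights or both knaves" would have to be false. Checking the 4 ways to assign the others, none is consistent with every speaker.
(For instance, with Farah=knave, Gus=knave, Enzo's claim "if Farah is the same type as me then Farah and Gus are both knights or both knaves" comes out true where it would need to be false.)
So Enzo must be a knight, making "if Farah is the same type as me then Farah and Gus are both knights or both knaves" true. Taking Enzo=knight, Farah=knave, Gus=knave, each remaining statement checks out:
  Farah (knave): "at most zero of us are knights" — false. ✓
  Gus (knave): "Farah is a knight" — false. ✓
This is the unique consistent assignment.

Enzo is a knight, Farah is a knave, and Gus is a knave.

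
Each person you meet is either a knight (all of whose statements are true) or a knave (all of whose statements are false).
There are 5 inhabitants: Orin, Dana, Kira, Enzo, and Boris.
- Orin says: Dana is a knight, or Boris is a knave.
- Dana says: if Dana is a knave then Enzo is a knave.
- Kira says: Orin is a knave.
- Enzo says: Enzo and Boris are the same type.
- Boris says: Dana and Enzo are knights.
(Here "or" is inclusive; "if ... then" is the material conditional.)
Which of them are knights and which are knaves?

Orin is a knight, Dana is a knight, Kira is a knave, Enzo is a knight, and Boris is a knight.

Suppose Orin is a knave. Then Orin's statement "Dana is a knight, or Boris is a knave" would have to be false. Checking the 16 ways to assign the others, none is consistent with every speaker.
(For instance, with Dana=knight, Kira=knave, Enzo=knight, Boris=knight, Orin's claim "Dana is a knight, or Boris is a knave" comes out true where it would need to be false.)
So Orin must be a knight, making "Dana is a knight, or Boris is a knave" true. Taking Orin=knight, Dana=knight, Kira=knave, Enzo=knight, Boris=knight, each remaining statement checks out:
  Dana (knight): "if Dana is a knave then Enzo is a knave" — true. ✓
  Kira (knave): "Orin is a knave" — false. ✓
  Enzo (knight): "Enzo and Boris are the same type" — true. ✓
  Boris (knight): "Dana and Enzo are knights" — true. ✓
This is the unique consistent assignment.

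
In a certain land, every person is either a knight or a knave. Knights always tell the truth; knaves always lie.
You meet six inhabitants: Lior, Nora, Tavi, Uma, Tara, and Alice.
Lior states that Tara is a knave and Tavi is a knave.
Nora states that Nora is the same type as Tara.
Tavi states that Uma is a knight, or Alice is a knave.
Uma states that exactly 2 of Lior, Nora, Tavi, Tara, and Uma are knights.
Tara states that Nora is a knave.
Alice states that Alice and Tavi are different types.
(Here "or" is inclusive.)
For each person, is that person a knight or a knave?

Knights: Tara and Alice. Knaves: Lior, Nora, Tavi, and Uma.

Lior is a knave; "Tara is a knave and Tavi is a knave" is False, as required.
As a knave, Nora's statement "Nora is the same type as Tara" should be False; it is.
Tavi (knave): "Uma is a knight, or Alice is a knave" — False. ✓
Uma is a knave, and the claim "exactly 2 of Lior, Nora, Tavi, Tara, and Uma are knights" is indeed False.
Since Tara is a knight, "Nora is a knave" needs to be True, which holds.
Alice is a knight, and the claim "Alice and Tavi are different types" is indeed True.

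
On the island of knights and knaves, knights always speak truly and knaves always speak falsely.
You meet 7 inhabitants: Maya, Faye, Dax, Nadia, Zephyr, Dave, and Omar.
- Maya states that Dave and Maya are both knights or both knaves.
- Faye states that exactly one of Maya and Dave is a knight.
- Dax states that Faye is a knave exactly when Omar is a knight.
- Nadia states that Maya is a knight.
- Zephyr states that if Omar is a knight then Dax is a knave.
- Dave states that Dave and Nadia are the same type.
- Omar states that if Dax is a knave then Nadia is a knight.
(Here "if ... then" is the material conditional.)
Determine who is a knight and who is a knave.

Maya is a knight, Faye is a knave, Dax is a knight, Nadia is a knight, Zephyr is a knave, Dave is a knight, and Omar is a knight.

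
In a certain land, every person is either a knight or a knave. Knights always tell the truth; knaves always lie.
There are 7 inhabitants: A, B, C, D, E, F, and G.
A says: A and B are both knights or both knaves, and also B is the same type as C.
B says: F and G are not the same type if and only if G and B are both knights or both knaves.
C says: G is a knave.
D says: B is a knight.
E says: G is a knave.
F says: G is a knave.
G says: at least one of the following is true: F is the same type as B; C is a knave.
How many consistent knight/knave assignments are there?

1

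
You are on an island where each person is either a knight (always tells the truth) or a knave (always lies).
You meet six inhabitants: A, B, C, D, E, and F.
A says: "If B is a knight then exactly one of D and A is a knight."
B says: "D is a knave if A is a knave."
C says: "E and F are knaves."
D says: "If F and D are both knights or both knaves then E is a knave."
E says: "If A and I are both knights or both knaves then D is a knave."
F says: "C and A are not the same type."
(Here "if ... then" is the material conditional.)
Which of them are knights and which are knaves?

A is a knave, B is a knight, C is a knave, D is a knave, E is a knight, and F is a knave.

A is a knave, and the claim "if B is a knight then exactly one of D and A is a knight" is indeed false.
B (knight): "D is a knave if A is a knave" — true. ✓
C is a knave, so "E and F are knaves" must be false — and it is.
D is a knave; "if F and D are both knights or both knaves then E is a knave" is false, as required.
E is a knight, so "if A and I are both knights or both knaves then D is a knave" must be true — and it is.
F is a knave, so "C and A are not the same type" must be false — and it is.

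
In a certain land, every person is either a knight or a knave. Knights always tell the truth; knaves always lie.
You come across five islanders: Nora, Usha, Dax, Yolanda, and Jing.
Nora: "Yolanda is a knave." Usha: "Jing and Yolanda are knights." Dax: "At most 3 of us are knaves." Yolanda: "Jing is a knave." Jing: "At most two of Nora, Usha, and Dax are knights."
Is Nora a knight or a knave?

Nora is a knight.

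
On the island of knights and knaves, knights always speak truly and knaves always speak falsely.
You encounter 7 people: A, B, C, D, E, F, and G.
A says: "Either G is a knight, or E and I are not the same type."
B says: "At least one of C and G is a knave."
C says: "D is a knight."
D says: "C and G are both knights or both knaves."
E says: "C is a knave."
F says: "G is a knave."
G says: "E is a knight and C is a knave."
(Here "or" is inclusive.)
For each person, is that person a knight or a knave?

A (knight): "either G is a knight, or E and I are not the same type" — true. ✓
B (knight): "at least one of C and G is a knave" — true. ✓
As a knave, C's statement "D is a knight" should be False; it is.
Since D is a knave, "C and G are both knights or both knaves" needs to be False, which holds.
As a knight, E's statement "C is a knave" should be true; it is.
As a knave, F's statement "G is a knave" should be False; it is.
As a knight, G's statement "E is a knight and C is a knave" should be true; it is.

Knights: A, B, E, and G. Knaves: C, D, and F.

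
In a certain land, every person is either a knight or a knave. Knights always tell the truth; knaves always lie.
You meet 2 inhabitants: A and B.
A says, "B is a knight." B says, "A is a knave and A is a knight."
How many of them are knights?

0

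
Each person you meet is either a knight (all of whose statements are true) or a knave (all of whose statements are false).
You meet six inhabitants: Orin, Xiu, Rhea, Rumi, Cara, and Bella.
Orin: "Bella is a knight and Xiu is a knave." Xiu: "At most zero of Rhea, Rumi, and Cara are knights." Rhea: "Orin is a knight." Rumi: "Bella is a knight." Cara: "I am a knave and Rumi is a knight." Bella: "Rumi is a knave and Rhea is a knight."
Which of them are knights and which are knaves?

Orin is a knave; "Bella is a knight and Xiu is a knave" is false, as required.
Xiu (knight): "at most zero of Rhea, Rumi, and Cara are knights" — true. ✓
Since Rhea is a knave, "Orin is a knight" needs to be false, which holds.
Rumi is a knave; "Bella is a knight" is false, as required.
Cara (knave): "I am a knave and Rumi is a knight" — false. ✓
Bella is a knave; "Rumi is a knave and Rhea is a knight" is false, as required.

Knights: Xiu. Knaves: Orin, Rhea, Rumi, Cara, and Bella.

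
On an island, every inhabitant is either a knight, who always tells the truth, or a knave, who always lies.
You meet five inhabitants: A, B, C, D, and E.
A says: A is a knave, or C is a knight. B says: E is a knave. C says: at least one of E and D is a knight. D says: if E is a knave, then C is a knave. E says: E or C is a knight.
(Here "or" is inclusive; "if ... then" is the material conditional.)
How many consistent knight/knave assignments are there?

1

Consistent assignments:
  A=knight, B=knave, C=knight, D=knight, E=knight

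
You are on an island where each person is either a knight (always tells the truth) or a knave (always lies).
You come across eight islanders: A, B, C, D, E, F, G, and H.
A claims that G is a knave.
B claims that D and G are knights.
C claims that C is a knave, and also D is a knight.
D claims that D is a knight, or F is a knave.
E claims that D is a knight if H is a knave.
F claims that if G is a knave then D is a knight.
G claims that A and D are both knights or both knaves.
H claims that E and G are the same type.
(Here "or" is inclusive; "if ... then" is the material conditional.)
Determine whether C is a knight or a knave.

C is a knave.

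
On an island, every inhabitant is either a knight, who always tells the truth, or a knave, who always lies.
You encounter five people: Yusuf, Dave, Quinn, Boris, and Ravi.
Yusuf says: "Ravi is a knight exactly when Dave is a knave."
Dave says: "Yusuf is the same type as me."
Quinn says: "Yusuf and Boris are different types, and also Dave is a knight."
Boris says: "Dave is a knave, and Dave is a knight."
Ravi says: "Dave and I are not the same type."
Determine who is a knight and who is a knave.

As a knight, Yusuf's statement "Ravi is a knight exactly when Dave is a knave" should be true; it is.
Dave is a knave, and the claim "Yusuf is the same type as me" is indeed False.
Since Quinn is a knave, "Yusuf and Boris are different types, and also Dave is a knight" needs to be False, which holds.
Boris is a knave, so "Dave is a knave, and Dave is a knight" must be False — and it is.
Ravi is a knight; "Dave and I are not the same type" is true, as required.

Knights: Yusuf and Ravi. Knaves: Dave, Quinn, and Boris.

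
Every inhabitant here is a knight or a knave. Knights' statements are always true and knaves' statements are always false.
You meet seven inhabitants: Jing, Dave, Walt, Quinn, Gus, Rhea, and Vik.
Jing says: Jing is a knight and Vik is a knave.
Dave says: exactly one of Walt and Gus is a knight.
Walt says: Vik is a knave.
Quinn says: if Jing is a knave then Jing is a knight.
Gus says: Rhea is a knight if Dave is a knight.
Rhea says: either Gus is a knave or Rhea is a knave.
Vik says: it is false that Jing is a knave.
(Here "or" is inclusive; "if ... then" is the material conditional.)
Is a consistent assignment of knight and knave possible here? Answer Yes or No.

No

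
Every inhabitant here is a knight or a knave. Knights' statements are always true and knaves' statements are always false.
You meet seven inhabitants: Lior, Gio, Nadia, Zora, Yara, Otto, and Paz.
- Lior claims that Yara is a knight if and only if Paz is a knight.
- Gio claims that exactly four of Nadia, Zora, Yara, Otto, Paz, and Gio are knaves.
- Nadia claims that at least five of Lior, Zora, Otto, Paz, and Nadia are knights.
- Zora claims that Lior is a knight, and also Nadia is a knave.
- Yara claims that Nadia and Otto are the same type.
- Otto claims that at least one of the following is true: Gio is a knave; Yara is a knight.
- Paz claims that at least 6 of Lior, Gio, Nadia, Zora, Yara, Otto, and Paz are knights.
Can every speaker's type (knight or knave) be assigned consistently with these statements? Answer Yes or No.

No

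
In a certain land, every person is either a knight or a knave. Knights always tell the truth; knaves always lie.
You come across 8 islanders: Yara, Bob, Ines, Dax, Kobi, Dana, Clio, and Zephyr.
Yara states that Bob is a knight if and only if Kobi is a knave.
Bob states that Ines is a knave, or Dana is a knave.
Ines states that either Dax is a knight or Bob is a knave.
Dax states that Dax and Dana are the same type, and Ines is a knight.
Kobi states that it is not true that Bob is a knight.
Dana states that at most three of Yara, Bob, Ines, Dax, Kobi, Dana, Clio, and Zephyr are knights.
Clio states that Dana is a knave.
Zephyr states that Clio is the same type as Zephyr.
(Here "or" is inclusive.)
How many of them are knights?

The unique consistent assignment is Yara=knight, Bob=knight, Ines=knave, Dax=knave, Kobi=knave, Dana=knave, Clio=knight, Zephyr=knight.
That has 4 knights.

4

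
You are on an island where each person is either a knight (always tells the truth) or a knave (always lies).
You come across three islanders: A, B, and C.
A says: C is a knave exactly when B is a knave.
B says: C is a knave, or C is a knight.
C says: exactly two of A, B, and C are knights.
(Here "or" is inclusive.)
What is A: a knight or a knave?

A is a knave.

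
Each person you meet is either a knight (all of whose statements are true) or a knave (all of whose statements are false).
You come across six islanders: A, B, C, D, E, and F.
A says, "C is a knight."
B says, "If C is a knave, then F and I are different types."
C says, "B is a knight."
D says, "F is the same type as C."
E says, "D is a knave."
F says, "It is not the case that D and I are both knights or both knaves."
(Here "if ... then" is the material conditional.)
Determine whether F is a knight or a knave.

F is a knave.

Consistent assignments: {A=knight, B=knight, C=knight, D=knave, E=knight, F=knave}
In every consistent assignment, F is a knave.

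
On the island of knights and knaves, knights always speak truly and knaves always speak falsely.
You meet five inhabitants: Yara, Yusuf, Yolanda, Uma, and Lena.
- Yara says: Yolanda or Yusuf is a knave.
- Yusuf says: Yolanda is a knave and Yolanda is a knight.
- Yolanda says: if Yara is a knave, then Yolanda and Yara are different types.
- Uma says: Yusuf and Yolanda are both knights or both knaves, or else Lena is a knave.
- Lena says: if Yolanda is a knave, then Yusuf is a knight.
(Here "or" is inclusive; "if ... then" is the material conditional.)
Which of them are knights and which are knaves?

Yara is a knight, Yusuf is a knave, Yolanda is a knight, Uma is a knave, and Lena is a knight.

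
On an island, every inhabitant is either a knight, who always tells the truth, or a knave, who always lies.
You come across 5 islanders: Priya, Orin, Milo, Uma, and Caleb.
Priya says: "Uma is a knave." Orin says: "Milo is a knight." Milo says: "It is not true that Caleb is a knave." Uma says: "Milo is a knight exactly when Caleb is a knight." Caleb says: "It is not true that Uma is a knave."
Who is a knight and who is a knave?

Priya is a knave, Orin is a knight, Milo is a knight, Uma is a knight, and Caleb is a knight.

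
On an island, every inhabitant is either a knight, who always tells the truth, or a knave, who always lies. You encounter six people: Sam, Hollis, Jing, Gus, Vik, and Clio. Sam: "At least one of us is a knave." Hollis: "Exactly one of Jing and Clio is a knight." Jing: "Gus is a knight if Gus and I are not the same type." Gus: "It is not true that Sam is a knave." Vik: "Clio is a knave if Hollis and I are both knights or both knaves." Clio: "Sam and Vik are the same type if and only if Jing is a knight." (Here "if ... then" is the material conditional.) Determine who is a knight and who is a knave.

Sam (knight): "at least one of us is a knave" — True. ✓
Hollis is a knave, so "exactly one of Jing and Clio is a knight" must be False — and it is.
Jing is a knight; "Gus is a knight if Gus and I are not the same type" is True, as required.
Gus (knight): "it is not true that Sam is a knave" — True. ✓
As a knight, Vik's statement "Clio is a knave if Hollis and I are both knights or both knaves" should be True; it is.
Clio is a knight, so "Sam and Vik are the same type if and only if Jing is a knight" must be True — and it is.

Sam is a knight, Hollis is a knave, Jing is a knight, Gus is a knight, Vik is a knight, and Clio is a knight.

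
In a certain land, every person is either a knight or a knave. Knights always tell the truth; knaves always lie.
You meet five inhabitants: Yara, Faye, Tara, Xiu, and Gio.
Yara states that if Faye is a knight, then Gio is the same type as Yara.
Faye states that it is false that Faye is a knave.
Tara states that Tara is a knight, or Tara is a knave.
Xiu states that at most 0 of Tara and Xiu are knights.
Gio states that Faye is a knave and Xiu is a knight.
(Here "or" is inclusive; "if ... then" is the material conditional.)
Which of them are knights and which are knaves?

Suppose Yara is a knave. Then Yara's statement "if Faye is a knight, then Gio is the same type as Yara" would have to be false. Checking the 16 ways to assign the others, none is consistent with every speaker.
(For instance, with Faye=knave, Tara=knight, Xiu=knave, Gio=knave, Yara's claim "if Faye is a knight, then Gio is the same type as Yara" comes out true where it would need to be false.)
So Yara must be a knight, making "if Faye is a knight, then Gio is the same type as Yara" true. Taking Yara=knight, Faye=knave, Tara=knight, Xiu=knave, Gio=knave, each remaining statement checks out:
  Faye (knave): "it is false that Faye is a knave" — false. ✓
  Tara (knight): "Tara is a knight, or Tara is a knave" — true. ✓
  Xiu (knave): "at most 0 of Tara and Xiu are knights" — false. ✓
  Gio (knave): "Faye is a knave and Xiu is a knight" — false. ✓
This is the unique consistent assignment.

Yara is a knight, Faye is a knave, Tara is a knight, Xiu is a knave, and Gio is a knave.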